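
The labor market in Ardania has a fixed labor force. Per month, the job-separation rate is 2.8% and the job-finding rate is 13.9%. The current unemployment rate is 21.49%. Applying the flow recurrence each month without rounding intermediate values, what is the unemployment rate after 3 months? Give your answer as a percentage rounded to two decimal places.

Unemployment rate after three months ≈ 19.50%.

With a fixed labor force, u_{t+1} = u_t + s·(1−u_t) − f·u_t = u_t·(1−s−f) + s.
Here 1−s−f = 0.833 and s = 0.028.
u_1 = 0.214900 × 0.833 + 0.028 = 0.207012.
u_2 = 0.207012 × 0.833 + 0.028 = 0.200441.
u_3 = 0.200441 × 0.833 + 0.028 = 0.194967.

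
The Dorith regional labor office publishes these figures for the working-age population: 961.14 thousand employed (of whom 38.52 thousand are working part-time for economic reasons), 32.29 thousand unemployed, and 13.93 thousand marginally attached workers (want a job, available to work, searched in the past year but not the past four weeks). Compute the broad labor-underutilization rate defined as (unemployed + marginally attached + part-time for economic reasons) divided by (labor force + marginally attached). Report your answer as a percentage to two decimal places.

Labor force = 961.14 + 32.29 = 993.43 thousand.
Numerator = 32.29 + 13.93 + 38.52 = 84.74 thousand.
Denominator = 993.43 + 13.93 = 1,007.36 thousand.
Broad rate = 84.74 / 1,007.36 = 8.41%.

Broad underutilization rate ≈ 8.41%.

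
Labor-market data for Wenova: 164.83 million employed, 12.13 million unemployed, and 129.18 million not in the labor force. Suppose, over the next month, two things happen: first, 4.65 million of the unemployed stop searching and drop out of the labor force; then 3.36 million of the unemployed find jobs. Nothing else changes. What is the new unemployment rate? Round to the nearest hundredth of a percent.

Initially, labor force = 164.83 + 12.13 = 176.96 million, so u = 12.13/176.96 = 6.85%.
After the first change, unemployed and labor force both fall by 4.65 → E = 164.83, U = 7.48, labor force = 172.31 million.
After the second change, unemployed falls and employed rises by 3.36; labor force unchanged → E = 168.19, U = 4.12, labor force = 172.31 million.
New unemployment rate = 4.12 / 172.31 = 2.39%.

New unemployment rate ≈ 2.39%.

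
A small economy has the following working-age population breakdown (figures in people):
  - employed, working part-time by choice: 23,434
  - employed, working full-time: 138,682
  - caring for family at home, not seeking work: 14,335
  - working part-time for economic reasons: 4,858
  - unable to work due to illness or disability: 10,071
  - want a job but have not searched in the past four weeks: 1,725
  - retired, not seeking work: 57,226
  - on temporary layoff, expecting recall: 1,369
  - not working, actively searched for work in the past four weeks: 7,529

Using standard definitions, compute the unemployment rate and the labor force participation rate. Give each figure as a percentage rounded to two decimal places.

Unemployment rate ≈ 5.06%; labor force participation rate ≈ 67.84%.

Employed = 23,434 + 138,682 + 4,858 = 166,974 (anyone who worked, including part-time for economic reasons, counts as employed).
Unemployed = 1,369 + 7,529 = 8,898 (jobless and actively searching, or on temporary layoff).
Labor force = 166,974 + 8,898 = 175,872.
Not in labor force = 14,335 + 10,071 + 1,725 + 57,226 = 83,357 (those not working and not actively searching are outside the labor force — including those who want a job but have given up searching).
Civilian working-age population = 175,872 + 83,357 = 259,229.
Unemployment rate = 8,898 / 175,872 = 5.06%.
Labor force participation rate = 175,872 / 259,229 = 67.84%.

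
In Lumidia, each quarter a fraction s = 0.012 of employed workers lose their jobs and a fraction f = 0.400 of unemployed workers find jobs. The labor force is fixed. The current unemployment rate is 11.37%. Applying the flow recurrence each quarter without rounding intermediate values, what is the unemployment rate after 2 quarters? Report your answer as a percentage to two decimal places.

Unemployment rate after two quarters ≈ 5.84%.

With a fixed labor force, u_{t+1} = u_t + s·(1−u_t) − f·u_t = u_t·(1−s−f) + s.
Here 1−s−f = 0.588 and s = 0.012.
u_1 = 0.113700 × 0.588 + 0.012 = 0.078856.
u_2 = 0.078856 × 0.588 + 0.012 = 0.058367.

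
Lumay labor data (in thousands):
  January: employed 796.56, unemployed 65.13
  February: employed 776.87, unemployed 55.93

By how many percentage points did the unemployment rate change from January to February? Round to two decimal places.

January: labor force = 796.56 + 65.13 = 861.69; u = 65.13/861.69 = 7.56%.
February: labor force = 776.87 + 55.93 = 832.80; u = 55.93/832.80 = 6.72%.
Change = 6.72% − 7.56% = −0.84 pp.

The unemployment rate changed by −0.84 percentage points.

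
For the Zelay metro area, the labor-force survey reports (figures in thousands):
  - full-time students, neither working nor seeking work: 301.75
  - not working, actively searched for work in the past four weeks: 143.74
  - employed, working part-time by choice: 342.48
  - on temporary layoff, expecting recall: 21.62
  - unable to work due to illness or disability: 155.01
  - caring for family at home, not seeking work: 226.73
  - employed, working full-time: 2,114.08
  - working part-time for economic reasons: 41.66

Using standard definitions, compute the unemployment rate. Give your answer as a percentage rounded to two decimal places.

Employed = 342.48 + 2,114.08 + 41.66 = 2,498.22 thousand (anyone who worked, including part-time for economic reasons, counts as employed).
Unemployed = 143.74 + 21.62 = 165.36 thousand (jobless and actively searching, or on temporary layoff).
Labor force = 2,498.22 + 165.36 = 2,663.58 thousand.
Unemployment rate = 165.36 / 2,663.58 = 6.21%.

Unemployment rate ≈ 6.21%.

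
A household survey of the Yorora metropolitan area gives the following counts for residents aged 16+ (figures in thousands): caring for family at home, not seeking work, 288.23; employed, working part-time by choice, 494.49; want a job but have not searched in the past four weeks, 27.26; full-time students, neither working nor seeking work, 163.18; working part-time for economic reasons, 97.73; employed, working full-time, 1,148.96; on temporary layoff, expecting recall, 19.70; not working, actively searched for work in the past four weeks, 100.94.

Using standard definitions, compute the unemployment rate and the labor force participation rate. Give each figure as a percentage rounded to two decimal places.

Unemployment rate ≈ 6.48%; labor force participation rate ≈ 79.55%.

Employed = 494.49 + 97.73 + 1,148.96 = 1,741.18 thousand (anyone who worked, including part-time for economic reasons, counts as employed).
Unemployed = 19.70 + 100.94 = 120.64 thousand (jobless and actively searching, or on temporary layoff).
Labor force = 1,741.18 + 120.64 = 1,861.82 thousand.
Not in labor force = 288.23 + 27.26 + 163.18 = 478.67 thousand (those not working and not actively searching are outside the labor force — including those who want a job but have given up searching).
Civilian working-age population = 1,861.82 + 478.67 = 2,340.49 thousand.
Unemployment rate = 120.64 / 1,861.82 = 6.48%.
Labor force participation rate = 1,861.82 / 2,340.49 = 79.55%.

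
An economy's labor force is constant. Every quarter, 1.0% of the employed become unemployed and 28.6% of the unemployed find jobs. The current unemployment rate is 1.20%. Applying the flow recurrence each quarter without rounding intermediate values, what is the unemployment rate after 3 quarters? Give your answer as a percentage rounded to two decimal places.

Unemployment rate after three quarters ≈ 2.62%.

With a fixed labor force, u_{t+1} = u_t + s·(1−u_t) − f·u_t = u_t·(1−s−f) + s.
Here 1−s−f = 0.704 and s = 0.010.
u_1 = 0.012000 × 0.704 + 0.010 = 0.018448.
u_2 = 0.018448 × 0.704 + 0.010 = 0.022987.
u_3 = 0.022987 × 0.704 + 0.010 = 0.026183.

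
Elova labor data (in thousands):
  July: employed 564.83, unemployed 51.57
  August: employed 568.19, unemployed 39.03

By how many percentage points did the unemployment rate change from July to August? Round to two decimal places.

July: labor force = 564.83 + 51.57 = 616.40; u = 51.57/616.40 = 8.37%.
August: labor force = 568.19 + 39.03 = 607.22; u = 39.03/607.22 = 6.43%.
Change = 6.43% − 8.37% = −1.94 pp.

The unemployment rate changed by −1.94 percentage points.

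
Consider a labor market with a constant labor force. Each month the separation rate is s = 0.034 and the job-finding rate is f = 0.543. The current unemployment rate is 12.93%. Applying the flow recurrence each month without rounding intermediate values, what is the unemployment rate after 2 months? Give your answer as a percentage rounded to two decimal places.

With a fixed labor force, u_{t+1} = u_t + s·(1−u_t) − f·u_t = u_t·(1−s−f) + s.
Here 1−s−f = 0.423 and s = 0.034.
u_1 = 0.129300 × 0.423 + 0.034 = 0.088694.
u_2 = 0.088694 × 0.423 + 0.034 = 0.071518.

Unemployment rate after two months ≈ 7.15%.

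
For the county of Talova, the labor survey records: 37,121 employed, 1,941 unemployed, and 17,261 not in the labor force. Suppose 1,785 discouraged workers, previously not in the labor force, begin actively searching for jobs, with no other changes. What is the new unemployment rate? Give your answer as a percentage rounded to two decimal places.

Initially, labor force = 37,121 + 1,941 = 39,062, so u = 1,941/39,062 = 4.97%.
After the change, unemployed and labor force both rise by 1,785 → E = 37,121, U = 3,726, labor force = 40,847.
New unemployment rate = 3,726 / 40,847 = 9.12%.

New unemployment rate ≈ 9.12%.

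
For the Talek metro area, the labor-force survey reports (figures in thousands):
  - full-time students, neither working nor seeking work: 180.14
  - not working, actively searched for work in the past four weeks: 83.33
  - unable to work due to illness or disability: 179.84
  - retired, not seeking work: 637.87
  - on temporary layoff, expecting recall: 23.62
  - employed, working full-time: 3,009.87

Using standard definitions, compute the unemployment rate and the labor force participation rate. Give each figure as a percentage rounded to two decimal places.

Employed = 3,009.87 thousand.
Unemployed = 83.33 + 23.62 = 106.95 thousand (jobless and actively searching, or on temporary layoff).
Labor force = 3,009.87 + 106.95 = 3,116.82 thousand.
Not in labor force = 180.14 + 179.84 + 637.87 = 997.85 thousand (those not working and not actively searching are outside the labor force).
Civilian working-age population = 3,116.82 + 997.85 = 4,114.67 thousand.
Unemployment rate = 106.95 / 3,116.82 = 3.43%.
Labor force participation rate = 3,116.82 / 4,114.67 = 75.75%.

Unemployment rate ≈ 3.43%; labor force participation rate ≈ 75.75%.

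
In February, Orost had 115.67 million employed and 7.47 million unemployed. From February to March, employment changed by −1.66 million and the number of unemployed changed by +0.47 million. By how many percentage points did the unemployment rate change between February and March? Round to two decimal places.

February: labor force = 115.67 + 7.47 = 123.14; u = 7.47/123.14 = 6.07%.
March: labor force = 114.01 + 7.94 = 121.95; u = 7.94/121.95 = 6.51%.
Change = 6.51% − 6.07% = +0.44 pp.

The unemployment rate changed by +0.44 percentage points.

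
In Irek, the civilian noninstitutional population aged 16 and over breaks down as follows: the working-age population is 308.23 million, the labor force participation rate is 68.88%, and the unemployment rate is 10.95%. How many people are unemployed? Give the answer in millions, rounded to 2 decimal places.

About 23.25 million are unemployed.

Labor force = 0.6888 × 308.23 = 212.31 million.
Unemployed = 0.1095 × 212.31 ≈ 23.25 million.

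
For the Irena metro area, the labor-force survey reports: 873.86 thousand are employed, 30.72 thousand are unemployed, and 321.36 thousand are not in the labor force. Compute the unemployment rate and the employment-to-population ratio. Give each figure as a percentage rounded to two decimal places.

Labor force = employed + unemployed = 873.86 + 30.72 = 904.58 thousand.
Working-age population = 904.58 + 321.36 = 1,225.94 thousand.
Unemployment rate = 30.72 / 904.58 = 3.40%.
Employment-population ratio = 873.86 / 1,225.94 = 71.28%.

Unemployment rate ≈ 3.40%; employment-population ratio ≈ 71.28%.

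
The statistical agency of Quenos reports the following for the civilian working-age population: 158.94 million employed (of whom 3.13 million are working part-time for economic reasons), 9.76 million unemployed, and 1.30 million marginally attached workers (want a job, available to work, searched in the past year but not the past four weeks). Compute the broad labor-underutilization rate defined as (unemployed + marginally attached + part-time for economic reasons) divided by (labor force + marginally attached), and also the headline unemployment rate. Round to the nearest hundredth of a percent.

Broad underutilization rate ≈ 8.35%; headline unemployment rate ≈ 5.79%.

Labor force = 158.94 + 9.76 = 168.70 million.
Numerator = 9.76 + 1.30 + 3.13 = 14.19 million.
Denominator = 168.70 + 1.30 = 170.00 million.
Broad rate = 14.19 / 170.00 = 8.35%.
Headline unemployment rate = 9.76 / 168.70 = 5.79%.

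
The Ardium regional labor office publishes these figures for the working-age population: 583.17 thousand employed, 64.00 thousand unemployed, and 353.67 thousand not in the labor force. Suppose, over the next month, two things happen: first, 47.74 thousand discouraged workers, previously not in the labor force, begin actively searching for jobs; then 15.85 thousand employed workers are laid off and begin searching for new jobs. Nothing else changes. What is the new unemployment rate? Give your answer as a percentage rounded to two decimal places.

New unemployment rate ≈ 18.36%.

Initially, labor force = 583.17 + 64.00 = 647.17 thousand, so u = 64.00/647.17 = 9.89%.
After the first change, unemployed and labor force both rise by 47.74 → E = 583.17, U = 111.74, labor force = 694.91 thousand.
After the second change, employed falls and unemployed rises by 15.85; labor force unchanged → E = 567.32, U = 127.59, labor force = 694.91 thousand.
New unemployment rate = 127.59 / 694.91 = 18.36%.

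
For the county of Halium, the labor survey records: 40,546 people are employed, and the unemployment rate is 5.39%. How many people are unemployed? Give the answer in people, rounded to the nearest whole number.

Let U be the number unemployed. The labor force is E + U, and U/(E+U) = 0.0539.
So U = 0.0539 × 40,546 / (1 − 0.0539) = 2185.43 / 0.9461 ≈ 2,310.

About 2,310 are unemployed.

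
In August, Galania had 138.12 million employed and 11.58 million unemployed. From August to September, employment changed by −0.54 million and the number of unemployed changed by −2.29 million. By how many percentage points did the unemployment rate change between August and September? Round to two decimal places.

August: labor force = 138.12 + 11.58 = 149.70; u = 11.58/149.70 = 7.74%.
September: labor force = 137.58 + 9.29 = 146.87; u = 9.29/146.87 = 6.33%.
Change = 6.33% − 7.74% = −1.41 pp.

The unemployment rate changed by −1.41 percentage points.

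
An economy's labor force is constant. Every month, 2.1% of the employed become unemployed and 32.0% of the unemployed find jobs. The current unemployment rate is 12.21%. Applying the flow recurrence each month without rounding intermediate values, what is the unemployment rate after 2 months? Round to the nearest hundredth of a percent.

Unemployment rate after two months ≈ 8.79%.

With a fixed labor force, u_{t+1} = u_t + s·(1−u_t) − f·u_t = u_t·(1−s−f) + s.
Here 1−s−f = 0.659 and s = 0.021.
u_1 = 0.122100 × 0.659 + 0.021 = 0.101464.
u_2 = 0.101464 × 0.659 + 0.021 = 0.087865.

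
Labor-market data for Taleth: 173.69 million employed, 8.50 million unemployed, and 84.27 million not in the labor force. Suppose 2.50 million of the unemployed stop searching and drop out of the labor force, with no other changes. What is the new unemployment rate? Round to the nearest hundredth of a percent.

New unemployment rate ≈ 3.34%.

Initially, labor force = 173.69 + 8.50 = 182.19 million, so u = 8.50/182.19 = 4.67%.
After the change, unemployed and labor force both fall by 2.50 → E = 173.69, U = 6.00, labor force = 179.69 million.
New unemployment rate = 6.00 / 179.69 = 3.34%.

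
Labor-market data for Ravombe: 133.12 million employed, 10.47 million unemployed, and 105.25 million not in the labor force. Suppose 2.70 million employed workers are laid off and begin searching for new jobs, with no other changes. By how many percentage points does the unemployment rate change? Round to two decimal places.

Initially, labor force = 133.12 + 10.47 = 143.59 million, so u = 10.47/143.59 = 7.29%.
After the change, employed falls and unemployed rises by 2.70; labor force unchanged → E = 130.42, U = 13.17, labor force = 143.59 million.
New unemployment rate = 13.17 / 143.59 = 9.17%.
Change = 9.17% − 7.29% = +1.88 percentage points.

The unemployment rate changes by +1.88 percentage points.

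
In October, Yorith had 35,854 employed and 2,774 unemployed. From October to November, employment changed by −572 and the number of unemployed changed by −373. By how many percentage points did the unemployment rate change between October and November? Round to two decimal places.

The unemployment rate changed by −0.81 percentage points.

October: labor force = 35,854 + 2,774 = 38,628; u = 2,774/38,628 = 7.18%.
November: labor force = 35,282 + 2,401 = 37,683; u = 2,401/37,683 = 6.37%.
Change = 6.37% − 7.18% = −0.81 pp.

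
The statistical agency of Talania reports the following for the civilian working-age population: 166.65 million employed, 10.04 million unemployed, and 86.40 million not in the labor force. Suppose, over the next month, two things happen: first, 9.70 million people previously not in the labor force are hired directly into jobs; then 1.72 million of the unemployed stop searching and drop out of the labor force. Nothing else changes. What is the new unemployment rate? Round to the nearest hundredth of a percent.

Initially, labor force = 166.65 + 10.04 = 176.69 million, so u = 10.04/176.69 = 5.68%.
After the first change, employed and labor force both rise by 9.70; unemployed unchanged → E = 176.35, U = 10.04, labor force = 186.39 million.
After the second change, unemployed and labor force both fall by 1.72 → E = 176.35, U = 8.32, labor force = 184.67 million.
New unemployment rate = 8.32 / 184.67 = 4.51%.

New unemployment rate ≈ 4.51%.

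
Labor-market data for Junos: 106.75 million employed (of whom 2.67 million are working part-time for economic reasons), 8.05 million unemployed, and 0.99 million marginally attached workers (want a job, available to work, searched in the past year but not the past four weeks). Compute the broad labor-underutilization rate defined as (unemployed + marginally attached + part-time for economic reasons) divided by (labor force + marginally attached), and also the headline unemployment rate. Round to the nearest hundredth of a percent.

Labor force = 106.75 + 8.05 = 114.80 million.
Numerator = 8.05 + 0.99 + 2.67 = 11.71 million.
Denominator = 114.80 + 0.99 = 115.79 million.
Broad rate = 11.71 / 115.79 = 10.11%.
Headline unemployment rate = 8.05 / 114.80 = 7.01%.

Broad underutilization rate ≈ 10.11%; headline unemployment rate ≈ 7.01%.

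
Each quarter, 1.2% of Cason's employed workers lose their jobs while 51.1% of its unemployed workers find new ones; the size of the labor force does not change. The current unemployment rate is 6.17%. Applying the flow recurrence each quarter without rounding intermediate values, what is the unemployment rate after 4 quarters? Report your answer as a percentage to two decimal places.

With a fixed labor force, u_{t+1} = u_t + s·(1−u_t) − f·u_t = u_t·(1−s−f) + s.
Here 1−s−f = 0.477 and s = 0.012.
u_1 = 0.061700 × 0.477 + 0.012 = 0.041431.
u_2 = 0.041431 × 0.477 + 0.012 = 0.031763.
u_3 = 0.031763 × 0.477 + 0.012 = 0.027151.
u_4 = 0.027151 × 0.477 + 0.012 = 0.024951.

Unemployment rate after four quarters ≈ 2.50%.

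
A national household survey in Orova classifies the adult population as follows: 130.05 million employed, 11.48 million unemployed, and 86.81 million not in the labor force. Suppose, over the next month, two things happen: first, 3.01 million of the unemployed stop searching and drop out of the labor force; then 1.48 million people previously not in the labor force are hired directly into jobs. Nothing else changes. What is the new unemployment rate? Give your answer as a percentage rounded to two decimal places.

New unemployment rate ≈ 6.05%.

Initially, labor force = 130.05 + 11.48 = 141.53 million, so u = 11.48/141.53 = 8.11%.
After the first change, unemployed and labor force both fall by 3.01 → E = 130.05, U = 8.47, labor force = 138.52 million.
After the second change, employed and labor force both rise by 1.48; unemployed unchanged → E = 131.53, U = 8.47, labor force = 140.00 million.
New unemployment rate = 8.47 / 140.00 = 6.05%.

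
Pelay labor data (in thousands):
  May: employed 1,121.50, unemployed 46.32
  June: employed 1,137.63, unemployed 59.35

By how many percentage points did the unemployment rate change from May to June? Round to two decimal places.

The unemployment rate changed by +0.99 percentage points.

May: labor force = 1,121.50 + 46.32 = 1,167.82; u = 46.32/1,167.82 = 3.97%.
June: labor force = 1,137.63 + 59.35 = 1,196.98; u = 59.35/1,196.98 = 4.96%.
Change = 4.96% − 3.97% = +0.99 pp.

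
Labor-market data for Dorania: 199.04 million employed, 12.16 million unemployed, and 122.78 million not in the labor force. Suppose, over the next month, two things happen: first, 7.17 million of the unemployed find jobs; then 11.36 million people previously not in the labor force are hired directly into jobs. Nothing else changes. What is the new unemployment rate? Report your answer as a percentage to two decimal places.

New unemployment rate ≈ 2.24%.

Initially, labor force = 199.04 + 12.16 = 211.20 million, so u = 12.16/211.20 = 5.76%.
After the first change, unemployed falls and employed rises by 7.17; labor force unchanged → E = 206.21, U = 4.99, labor force = 211.20 million.
After the second change, employed and labor force both rise by 11.36; unemployed unchanged → E = 217.57, U = 4.99, labor force = 222.56 million.
New unemployment rate = 4.99 / 222.56 = 2.24%.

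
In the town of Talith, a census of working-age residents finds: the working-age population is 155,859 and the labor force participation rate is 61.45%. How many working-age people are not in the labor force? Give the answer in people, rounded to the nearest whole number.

Share not in the labor force = 1 − 0.6145 = 0.3855.
Not in labor force = 0.3855 × 155,859 ≈ 60,084.

About 60,084 are not in the labor force.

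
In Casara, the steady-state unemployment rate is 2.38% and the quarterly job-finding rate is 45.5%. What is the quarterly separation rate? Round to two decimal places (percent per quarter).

From u* = s/(s+f): s = u·f/(1−u).
s = 0.0238 × 45.5 / (1 − 0.0238) = 1.0829 / 0.9762 ≈ 1.11% per quarter.

Separation rate ≈ 1.11% per quarter.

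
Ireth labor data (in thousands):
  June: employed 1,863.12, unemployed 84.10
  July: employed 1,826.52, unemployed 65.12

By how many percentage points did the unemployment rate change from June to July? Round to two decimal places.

June: labor force = 1,863.12 + 84.10 = 1,947.22; u = 84.10/1,947.22 = 4.32%.
July: labor force = 1,826.52 + 65.12 = 1,891.64; u = 65.12/1,891.64 = 3.44%.
Change = 3.44% − 4.32% = −0.88 pp.

The unemployment rate changed by −0.88 percentage points.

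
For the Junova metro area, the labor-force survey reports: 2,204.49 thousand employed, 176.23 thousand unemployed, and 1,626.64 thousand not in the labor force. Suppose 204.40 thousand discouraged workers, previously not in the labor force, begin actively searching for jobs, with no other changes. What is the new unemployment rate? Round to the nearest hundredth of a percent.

Initially, labor force = 2,204.49 + 176.23 = 2,380.72 thousand, so u = 176.23/2,380.72 = 7.40%.
After the change, unemployed and labor force both rise by 204.40 → E = 2,204.49, U = 380.63, labor force = 2,585.12 thousand.
New unemployment rate = 380.63 / 2,585.12 = 14.72%.

New unemployment rate ≈ 14.72%.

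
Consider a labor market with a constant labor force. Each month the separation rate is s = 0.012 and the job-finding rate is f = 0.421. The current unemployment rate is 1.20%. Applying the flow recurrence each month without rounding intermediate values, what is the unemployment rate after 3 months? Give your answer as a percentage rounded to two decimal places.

Unemployment rate after three months ≈ 2.48%.

With a fixed labor force, u_{t+1} = u_t + s·(1−u_t) − f·u_t = u_t·(1−s−f) + s.
Here 1−s−f = 0.567 and s = 0.012.
u_1 = 0.012000 × 0.567 + 0.012 = 0.018804.
u_2 = 0.018804 × 0.567 + 0.012 = 0.022662.
u_3 = 0.022662 × 0.567 + 0.012 = 0.024849.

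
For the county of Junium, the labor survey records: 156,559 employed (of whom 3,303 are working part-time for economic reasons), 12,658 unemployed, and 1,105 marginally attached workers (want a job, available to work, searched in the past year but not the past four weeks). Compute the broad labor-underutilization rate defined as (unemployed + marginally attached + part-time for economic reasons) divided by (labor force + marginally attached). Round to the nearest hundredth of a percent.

Broad underutilization rate ≈ 10.02%.

Labor force = 156,559 + 12,658 = 169,217.
Numerator = 12,658 + 1,105 + 3,303 = 17,066.
Denominator = 169,217 + 1,105 = 170,322.
Broad rate = 17,066 / 170,322 = 10.02%.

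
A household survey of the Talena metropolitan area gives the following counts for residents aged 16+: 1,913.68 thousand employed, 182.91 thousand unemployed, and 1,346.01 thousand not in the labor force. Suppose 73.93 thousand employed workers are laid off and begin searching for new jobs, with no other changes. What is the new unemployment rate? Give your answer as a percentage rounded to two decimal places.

New unemployment rate ≈ 12.25%.

Initially, labor force = 1,913.68 + 182.91 = 2,096.59 thousand, so u = 182.91/2,096.59 = 8.72%.
After the change, employed falls and unemployed rises by 73.93; labor force unchanged → E = 1,839.75, U = 256.84, labor force = 2,096.59 thousand.
New unemployment rate = 256.84 / 2,096.59 = 12.25%.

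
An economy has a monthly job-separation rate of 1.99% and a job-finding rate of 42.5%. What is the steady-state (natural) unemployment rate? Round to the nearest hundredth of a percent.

Steady-state unemployment rate ≈ 4.47%.

At steady state the flows balance: s·E = f·U, so U/(E+U) = s/(s+f).
u* = 1.99 / (1.99 + 42.5) = 1.99 / 44.49 = 4.47%.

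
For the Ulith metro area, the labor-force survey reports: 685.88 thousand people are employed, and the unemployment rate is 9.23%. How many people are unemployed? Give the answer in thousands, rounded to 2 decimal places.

About 69.74 thousand are unemployed.

Let U be the number unemployed. The labor force is E + U, and U/(E+U) = 0.0923.
So U = 0.0923 × 685.88 / (1 − 0.0923) = 63.3067 / 0.9077 ≈ 69.74 thousand.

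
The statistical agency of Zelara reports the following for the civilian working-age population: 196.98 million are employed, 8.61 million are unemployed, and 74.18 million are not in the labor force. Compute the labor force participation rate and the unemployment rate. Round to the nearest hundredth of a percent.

Labor force participation rate ≈ 73.49%; unemployment rate ≈ 4.19%.

Labor force = employed + unemployed = 196.98 + 8.61 = 205.59 million.
Working-age population = 205.59 + 74.18 = 279.77 million.
Unemployment rate = 8.61 / 205.59 = 4.19%.
Labor force participation rate = 205.59 / 279.77 = 73.49%.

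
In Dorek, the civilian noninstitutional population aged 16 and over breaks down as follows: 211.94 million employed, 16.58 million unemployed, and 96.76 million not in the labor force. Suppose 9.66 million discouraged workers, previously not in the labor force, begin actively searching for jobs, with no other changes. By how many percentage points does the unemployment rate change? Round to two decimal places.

Initially, labor force = 211.94 + 16.58 = 228.52 million, so u = 16.58/228.52 = 7.26%.
After the change, unemployed and labor force both rise by 9.66 → E = 211.94, U = 26.24, labor force = 238.18 million.
New unemployment rate = 26.24 / 238.18 = 11.02%.
Change = 11.02% − 7.26% = +3.76 percentage points.

The unemployment rate changes by +3.76 percentage points.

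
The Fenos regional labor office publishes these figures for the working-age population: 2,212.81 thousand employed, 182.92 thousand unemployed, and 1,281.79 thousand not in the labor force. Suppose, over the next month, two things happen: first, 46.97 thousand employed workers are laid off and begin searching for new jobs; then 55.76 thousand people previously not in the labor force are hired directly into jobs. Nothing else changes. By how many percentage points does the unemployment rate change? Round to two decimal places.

Initially, labor force = 2,212.81 + 182.92 = 2,395.73 thousand, so u = 182.92/2,395.73 = 7.64%.
After the first change, employed falls and unemployed rises by 46.97; labor force unchanged → E = 2,165.84, U = 229.89, labor force = 2,395.73 thousand.
After the second change, employed and labor force both rise by 55.76; unemployed unchanged → E = 2,221.60, U = 229.89, labor force = 2,451.49 thousand.
New unemployment rate = 229.89 / 2,451.49 = 9.38%.
Change = 9.38% − 7.64% = +1.74 percentage points.

The unemployment rate changes by +1.74 percentage points.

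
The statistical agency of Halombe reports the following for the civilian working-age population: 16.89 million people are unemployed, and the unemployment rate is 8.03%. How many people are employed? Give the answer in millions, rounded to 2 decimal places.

About 193.45 million are employed.

Labor force = U / u = 16.89 / 0.0803 ≈ 210.34 million.
Employed = labor force − unemployed = 210.34 − 16.89 = 193.45 million.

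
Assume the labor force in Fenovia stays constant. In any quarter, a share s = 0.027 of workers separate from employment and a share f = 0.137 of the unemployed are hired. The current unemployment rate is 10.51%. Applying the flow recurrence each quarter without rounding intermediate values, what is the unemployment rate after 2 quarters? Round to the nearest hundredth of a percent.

Unemployment rate after two quarters ≈ 12.30%.

With a fixed labor force, u_{t+1} = u_t + s·(1−u_t) − f·u_t = u_t·(1−s−f) + s.
Here 1−s−f = 0.836 and s = 0.027.
u_1 = 0.105100 × 0.836 + 0.027 = 0.114864.
u_2 = 0.114864 × 0.836 + 0.027 = 0.123026.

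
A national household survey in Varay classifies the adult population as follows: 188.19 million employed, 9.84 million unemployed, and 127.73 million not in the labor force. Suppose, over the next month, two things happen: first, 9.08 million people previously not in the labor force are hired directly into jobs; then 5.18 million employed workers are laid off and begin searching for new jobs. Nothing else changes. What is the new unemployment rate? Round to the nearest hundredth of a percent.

New unemployment rate ≈ 7.25%.

Initially, labor force = 188.19 + 9.84 = 198.03 million, so u = 9.84/198.03 = 4.97%.
After the first change, employed and labor force both rise by 9.08; unemployed unchanged → E = 197.27, U = 9.84, labor force = 207.11 million.
After the second change, employed falls and unemployed rises by 5.18; labor force unchanged → E = 192.09, U = 15.02, labor force = 207.11 million.
New unemployment rate = 15.02 / 207.11 = 7.25%.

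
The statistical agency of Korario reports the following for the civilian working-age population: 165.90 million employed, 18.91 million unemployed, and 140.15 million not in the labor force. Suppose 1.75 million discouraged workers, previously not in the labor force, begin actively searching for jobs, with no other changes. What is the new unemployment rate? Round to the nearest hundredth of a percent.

New unemployment rate ≈ 11.07%.

Initially, labor force = 165.90 + 18.91 = 184.81 million, so u = 18.91/184.81 = 10.23%.
After the change, unemployed and labor force both rise by 1.75 → E = 165.90, U = 20.66, labor force = 186.56 million.
New unemployment rate = 20.66 / 186.56 = 11.07%.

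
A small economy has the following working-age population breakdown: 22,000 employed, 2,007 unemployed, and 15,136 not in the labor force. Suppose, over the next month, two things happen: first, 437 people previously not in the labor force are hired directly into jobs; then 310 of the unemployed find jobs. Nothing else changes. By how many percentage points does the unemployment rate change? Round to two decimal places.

The unemployment rate changes by −1.42 percentage points.

Initially, labor force = 22,000 + 2,007 = 24,007, so u = 2,007/24,007 = 8.36%.
After the first change, employed and labor force both rise by 437; unemployed unchanged → E = 22,437, U = 2,007, labor force = 24,444.
After the second change, unemployed falls and employed rises by 310; labor force unchanged → E = 22,747, U = 1,697, labor force = 24,444.
New unemployment rate = 1,697 / 24,444 = 6.94%.
Change = 6.94% − 8.36% = −1.42 percentage points.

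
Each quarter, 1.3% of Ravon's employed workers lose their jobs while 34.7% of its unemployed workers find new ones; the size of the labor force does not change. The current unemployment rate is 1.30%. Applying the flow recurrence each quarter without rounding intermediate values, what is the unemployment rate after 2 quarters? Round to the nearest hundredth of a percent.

With a fixed labor force, u_{t+1} = u_t + s·(1−u_t) − f·u_t = u_t·(1−s−f) + s.
Here 1−s−f = 0.640 and s = 0.013.
u_1 = 0.013000 × 0.640 + 0.013 = 0.021320.
u_2 = 0.021320 × 0.640 + 0.013 = 0.026645.

Unemployment rate after two quarters ≈ 2.66%.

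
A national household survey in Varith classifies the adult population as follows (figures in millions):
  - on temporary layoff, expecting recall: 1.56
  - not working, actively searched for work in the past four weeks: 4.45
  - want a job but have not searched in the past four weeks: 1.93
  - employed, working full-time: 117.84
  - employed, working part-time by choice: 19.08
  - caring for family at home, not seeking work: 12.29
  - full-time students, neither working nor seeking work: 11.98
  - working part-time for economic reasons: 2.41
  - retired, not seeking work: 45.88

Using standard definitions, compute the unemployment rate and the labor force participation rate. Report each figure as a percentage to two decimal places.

Unemployment rate ≈ 4.14%; labor force participation rate ≈ 66.85%.

Employed = 117.84 + 19.08 + 2.41 = 139.33 million (anyone who worked, including part-time for economic reasons, counts as employed).
Unemployed = 1.56 + 4.45 = 6.01 million (jobless and actively searching, or on temporary layoff).
Labor force = 139.33 + 6.01 = 145.34 million.
Not in labor force = 1.93 + 12.29 + 11.98 + 45.88 = 72.08 million (those not working and not actively searching are outside the labor force — including those who want a job but have given up searching).
Civilian working-age population = 145.34 + 72.08 = 217.42 million.
Unemployment rate = 6.01 / 145.34 = 4.14%.
Labor force participation rate = 145.34 / 217.42 = 66.85%.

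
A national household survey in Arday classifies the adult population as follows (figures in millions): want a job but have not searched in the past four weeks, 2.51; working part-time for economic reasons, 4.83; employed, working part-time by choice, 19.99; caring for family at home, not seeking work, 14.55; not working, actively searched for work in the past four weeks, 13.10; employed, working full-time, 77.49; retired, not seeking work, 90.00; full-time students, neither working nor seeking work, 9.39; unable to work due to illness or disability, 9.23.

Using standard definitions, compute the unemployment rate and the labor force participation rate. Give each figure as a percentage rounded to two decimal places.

Employed = 4.83 + 19.99 + 77.49 = 102.31 million (anyone who worked, including part-time for economic reasons, counts as employed).
Unemployed = 13.10 million.
Labor force = 102.31 + 13.10 = 115.41 million.
Not in labor force = 2.51 + 14.55 + 90.00 + 9.39 + 9.23 = 125.68 million (those not working and not actively searching are outside the labor force — including those who want a job but have given up searching).
Civilian working-age population = 115.41 + 125.68 = 241.09 million.
Unemployment rate = 13.10 / 115.41 = 11.35%.
Labor force participation rate = 115.41 / 241.09 = 47.87%.

Unemployment rate ≈ 11.35%; labor force participation rate ≈ 47.87%.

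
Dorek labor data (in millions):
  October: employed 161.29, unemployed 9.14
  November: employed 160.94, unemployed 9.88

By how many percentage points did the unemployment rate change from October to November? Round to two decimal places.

October: labor force = 161.29 + 9.14 = 170.43; u = 9.14/170.43 = 5.36%.
November: labor force = 160.94 + 9.88 = 170.82; u = 9.88/170.82 = 5.78%.
Change = 5.78% − 5.36% = +0.42 pp.

The unemployment rate changed by +0.42 percentage points.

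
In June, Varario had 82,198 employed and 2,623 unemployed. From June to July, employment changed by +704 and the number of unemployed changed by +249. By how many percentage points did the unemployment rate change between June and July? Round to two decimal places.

The unemployment rate changed by +0.26 percentage points.

June: labor force = 82,198 + 2,623 = 84,821; u = 2,623/84,821 = 3.09%.
July: labor force = 82,902 + 2,872 = 85,774; u = 2,872/85,774 = 3.35%.
Change = 3.35% − 3.09% = +0.26 pp.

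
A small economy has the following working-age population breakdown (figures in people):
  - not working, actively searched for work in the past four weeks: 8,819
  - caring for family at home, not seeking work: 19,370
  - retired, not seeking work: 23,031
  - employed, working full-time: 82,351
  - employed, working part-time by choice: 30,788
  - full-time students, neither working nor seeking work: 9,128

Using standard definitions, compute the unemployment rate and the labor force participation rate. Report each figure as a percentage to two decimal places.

Employed = 82,351 + 30,788 = 113,139.
Unemployed = 8,819.
Labor force = 113,139 + 8,819 = 121,958.
Not in labor force = 19,370 + 23,031 + 9,128 = 51,529 (those not working and not actively searching are outside the labor force).
Civilian working-age population = 121,958 + 51,529 = 173,487.
Unemployment rate = 8,819 / 121,958 = 7.23%.
Labor force participation rate = 121,958 / 173,487 = 70.30%.

Unemployment rate ≈ 7.23%; labor force participation rate ≈ 70.30%.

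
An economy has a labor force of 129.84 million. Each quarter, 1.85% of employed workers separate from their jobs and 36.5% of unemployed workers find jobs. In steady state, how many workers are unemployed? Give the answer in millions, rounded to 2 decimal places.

About 6.26 million are unemployed in steady state.

Steady-state unemployment rate u* = s/(s+f) = 1.85/(1.85+36.5) = 0.048240.
Unemployed = u* × labor force = 0.048240 × 129.84 ≈ 6.26 million.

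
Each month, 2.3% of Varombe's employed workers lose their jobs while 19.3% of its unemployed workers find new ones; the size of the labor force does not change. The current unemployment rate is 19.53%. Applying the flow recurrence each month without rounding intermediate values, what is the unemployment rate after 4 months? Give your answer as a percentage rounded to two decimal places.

Unemployment rate after four months ≈ 14.00%.

With a fixed labor force, u_{t+1} = u_t + s·(1−u_t) − f·u_t = u_t·(1−s−f) + s.
Here 1−s−f = 0.784 and s = 0.023.
u_1 = 0.195300 × 0.784 + 0.023 = 0.176115.
u_2 = 0.176115 × 0.784 + 0.023 = 0.161074.
u_3 = 0.161074 × 0.784 + 0.023 = 0.149282.
u_4 = 0.149282 × 0.784 + 0.023 = 0.140037.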